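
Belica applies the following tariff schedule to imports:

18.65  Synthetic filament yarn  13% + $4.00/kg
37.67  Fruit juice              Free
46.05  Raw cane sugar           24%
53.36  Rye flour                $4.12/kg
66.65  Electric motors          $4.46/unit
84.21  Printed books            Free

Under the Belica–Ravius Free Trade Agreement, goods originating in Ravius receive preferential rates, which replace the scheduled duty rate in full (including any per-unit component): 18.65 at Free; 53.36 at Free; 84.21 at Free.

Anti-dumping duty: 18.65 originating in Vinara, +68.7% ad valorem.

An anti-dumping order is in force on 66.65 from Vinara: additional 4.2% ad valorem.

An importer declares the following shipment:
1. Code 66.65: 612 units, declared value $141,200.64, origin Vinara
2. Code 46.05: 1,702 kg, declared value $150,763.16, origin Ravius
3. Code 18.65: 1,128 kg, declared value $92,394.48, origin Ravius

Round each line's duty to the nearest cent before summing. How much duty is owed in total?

Line 1 (66.65, Vinara, 612 units, $141,200.64):
Base rate for 66.65 is $4.46/unit.
Additional duty on 66.65 from Vinara: +4.2% ad valorem. Applied ad valorem rate = 4.2%.
Duty = $141,200.64 × 4.2% + 612 × $4.46 = $8,659.95.
Line 2 (46.05, Ravius, 1,702 kg, $150,763.16):
Base rate for 46.05 is 24%.
Origin Ravius is the FTA partner but 46.05 is not on the preference list; base rate stands.
Duty = $150,763.16 × 24% = $36,183.16.
Line 3 (18.65, Ravius, 1,128 kg, $92,394.48):
Base rate for 18.65 is 13% + $4.00/kg.
Origin Ravius qualifies under the Belica–Ravius agreement and 18.65 is covered: preferential rate Free applies instead.
The additional-duty order on 18.65 targets Vinara, not Ravius; it does not apply.
Duty = $92,394.48 × 0% = $0.00.
Total = $8,659.95 + $36,183.16 + $0.00 = $44,843.11.

$44,843.11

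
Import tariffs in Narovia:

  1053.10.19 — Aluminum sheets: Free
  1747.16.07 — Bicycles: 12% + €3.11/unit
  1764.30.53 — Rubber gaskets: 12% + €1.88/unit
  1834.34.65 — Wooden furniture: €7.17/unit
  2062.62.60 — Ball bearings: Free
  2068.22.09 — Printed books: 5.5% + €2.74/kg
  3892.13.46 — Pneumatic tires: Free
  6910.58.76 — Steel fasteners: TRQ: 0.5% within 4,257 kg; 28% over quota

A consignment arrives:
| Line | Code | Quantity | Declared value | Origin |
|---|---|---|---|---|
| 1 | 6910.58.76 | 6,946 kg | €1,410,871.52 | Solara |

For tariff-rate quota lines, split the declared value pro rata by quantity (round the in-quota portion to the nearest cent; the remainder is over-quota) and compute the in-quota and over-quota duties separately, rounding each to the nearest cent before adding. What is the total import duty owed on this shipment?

Line 1 (6910.58.76, Solara, 6,946 kg, €1,410,871.52):
Code 6910.58.76 is under a tariff-rate quota (threshold 4,257 kg). In-quota: 4,257 kg at 0.5%; over-quota: 2,689 kg at 28%.
Pro-rata value split: in-quota = €1,410,871.52 × 4,257/6,946 = €864,681.84; over-quota = €1,410,871.52 − €864,681.84 = €546,189.68.
In-quota duty = €864,681.84 × 0.5% = €4,323.41. Over-quota duty = €546,189.68 × 28% = €152,933.11.
Line duty = €4,323.41 + €152,933.11 = €157,256.52.

€157,256.52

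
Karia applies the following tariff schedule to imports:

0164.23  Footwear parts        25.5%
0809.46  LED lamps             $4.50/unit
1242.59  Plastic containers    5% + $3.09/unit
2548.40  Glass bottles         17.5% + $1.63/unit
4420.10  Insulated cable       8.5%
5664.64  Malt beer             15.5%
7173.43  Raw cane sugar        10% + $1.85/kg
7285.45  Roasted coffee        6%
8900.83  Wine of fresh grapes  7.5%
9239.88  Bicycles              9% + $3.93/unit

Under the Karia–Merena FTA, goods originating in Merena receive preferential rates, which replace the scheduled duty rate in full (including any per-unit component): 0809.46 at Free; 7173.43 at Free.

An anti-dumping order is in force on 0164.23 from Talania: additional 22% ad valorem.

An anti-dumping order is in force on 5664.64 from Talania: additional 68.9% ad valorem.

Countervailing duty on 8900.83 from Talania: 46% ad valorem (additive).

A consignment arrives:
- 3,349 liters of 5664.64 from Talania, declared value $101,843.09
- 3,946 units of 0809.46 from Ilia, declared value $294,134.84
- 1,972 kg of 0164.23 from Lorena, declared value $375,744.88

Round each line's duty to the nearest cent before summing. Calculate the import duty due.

$199,527.51

Line 1 (5664.64, Talania, 3,349 liters, $101,843.09):
Base rate for 5664.64 is 15.5%.
Additional duty on 5664.64 from Talania: +68.9%. Applied ad valorem rate: 15.5% + 68.9% = 84.4%.
Duty = $101,843.09 × 84.4% = $85,955.57.
Line 2 (0809.46, Ilia, 3,946 units, $294,134.84):
Base rate for 0809.46 is $4.50/unit.
0809.46 has an FTA preferential rate, but origin Ilia is not Merena; base rate stands.
Duty = 3,946 × $4.50 = $17,757.00.
Line 3 (0164.23, Lorena, 1,972 kg, $375,744.88):
Base rate for 0164.23 is 25.5%.
The additional-duty order on 0164.23 targets Talania, not Lorena; it does not apply.
Duty = $375,744.88 × 25.5% = $95,814.94.
Total = $85,955.57 + $17,757.00 + $95,814.94 = $199,527.51.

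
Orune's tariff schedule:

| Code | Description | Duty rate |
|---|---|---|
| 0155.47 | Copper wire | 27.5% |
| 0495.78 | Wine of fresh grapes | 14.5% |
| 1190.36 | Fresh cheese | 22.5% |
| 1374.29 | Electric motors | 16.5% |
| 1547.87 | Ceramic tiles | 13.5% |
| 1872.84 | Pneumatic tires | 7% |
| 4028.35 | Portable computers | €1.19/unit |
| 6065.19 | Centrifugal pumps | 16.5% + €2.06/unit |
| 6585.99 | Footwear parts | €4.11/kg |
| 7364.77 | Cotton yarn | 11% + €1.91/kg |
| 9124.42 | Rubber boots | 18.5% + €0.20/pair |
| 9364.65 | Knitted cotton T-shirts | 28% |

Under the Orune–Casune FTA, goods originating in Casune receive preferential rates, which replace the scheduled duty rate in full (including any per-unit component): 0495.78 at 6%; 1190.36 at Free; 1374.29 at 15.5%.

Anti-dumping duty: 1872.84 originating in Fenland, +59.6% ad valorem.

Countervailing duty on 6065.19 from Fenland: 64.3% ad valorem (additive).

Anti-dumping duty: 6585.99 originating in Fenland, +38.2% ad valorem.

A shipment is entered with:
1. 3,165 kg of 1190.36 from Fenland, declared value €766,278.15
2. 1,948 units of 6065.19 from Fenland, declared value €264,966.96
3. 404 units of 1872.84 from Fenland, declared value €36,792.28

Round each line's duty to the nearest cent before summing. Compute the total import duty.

Line 1 (1190.36, Fenland, 3,165 kg, €766,278.15):
Base rate for 1190.36 is 22.5%.
1190.36 has an FTA preferential rate, but origin Fenland is not Casune; base rate stands.
Duty = €766,278.15 × 22.5% = €172,412.58.
Line 2 (6065.19, Fenland, 1,948 units, €264,966.96):
Base rate for 6065.19 is 16.5% + €2.06/unit.
Additional duty on 6065.19 from Fenland: +64.3%. Applied ad valorem rate: 16.5% + 64.3% = 80.8%.
Duty = €264,966.96 × 80.8% + 1,948 × €2.06 = €218,106.18.
Line 3 (1872.84, Fenland, 404 units, €36,792.28):
Base rate for 1872.84 is 7%.
Additional duty on 1872.84 from Fenland: +59.6%. Applied ad valorem rate: 7% + 59.6% = 66.6%.
Duty = €36,792.28 × 66.6% = €24,503.66.
Total = €172,412.58 + €218,106.18 + €24,503.66 = €415,022.42.

€415,022.42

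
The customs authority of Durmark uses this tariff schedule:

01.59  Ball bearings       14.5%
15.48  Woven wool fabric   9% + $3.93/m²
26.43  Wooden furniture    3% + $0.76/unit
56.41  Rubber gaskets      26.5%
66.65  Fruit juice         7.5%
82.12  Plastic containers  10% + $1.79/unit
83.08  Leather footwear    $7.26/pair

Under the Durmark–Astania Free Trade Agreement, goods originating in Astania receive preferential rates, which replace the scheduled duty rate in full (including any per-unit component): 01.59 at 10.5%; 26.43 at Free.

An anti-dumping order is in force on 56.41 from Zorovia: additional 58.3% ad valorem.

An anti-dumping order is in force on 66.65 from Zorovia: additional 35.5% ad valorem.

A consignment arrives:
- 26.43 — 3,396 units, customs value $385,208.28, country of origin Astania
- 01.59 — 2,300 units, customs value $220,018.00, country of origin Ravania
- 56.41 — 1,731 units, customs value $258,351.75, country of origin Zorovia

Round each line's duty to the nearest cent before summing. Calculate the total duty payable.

$250,984.89

Line 1 (26.43, Astania, 3,396 units, $385,208.28):
Base rate for 26.43 is 3% + $0.76/unit.
Origin Astania qualifies under the Durmark–Astania agreement and 26.43 is covered: preferential rate Free applies instead.
Duty = $385,208.28 × 0% = $0.00.
Line 2 (01.59, Ravania, 2,300 units, $220,018.00):
Base rate for 01.59 is 14.5%.
01.59 has an FTA preferential rate, but origin Ravania is not Astania; base rate stands.
Duty = $220,018.00 × 14.5% = $31,902.61.
Line 3 (56.41, Zorovia, 1,731 units, $258,351.75):
Base rate for 56.41 is 26.5%.
Additional duty on 56.41 from Zorovia: +58.3%. Applied ad valorem rate: 26.5% + 58.3% = 84.8%.
Duty = $258,351.75 × 84.8% = $219,082.28.
Total = $0.00 + $31,902.61 + $219,082.28 = $250,984.89.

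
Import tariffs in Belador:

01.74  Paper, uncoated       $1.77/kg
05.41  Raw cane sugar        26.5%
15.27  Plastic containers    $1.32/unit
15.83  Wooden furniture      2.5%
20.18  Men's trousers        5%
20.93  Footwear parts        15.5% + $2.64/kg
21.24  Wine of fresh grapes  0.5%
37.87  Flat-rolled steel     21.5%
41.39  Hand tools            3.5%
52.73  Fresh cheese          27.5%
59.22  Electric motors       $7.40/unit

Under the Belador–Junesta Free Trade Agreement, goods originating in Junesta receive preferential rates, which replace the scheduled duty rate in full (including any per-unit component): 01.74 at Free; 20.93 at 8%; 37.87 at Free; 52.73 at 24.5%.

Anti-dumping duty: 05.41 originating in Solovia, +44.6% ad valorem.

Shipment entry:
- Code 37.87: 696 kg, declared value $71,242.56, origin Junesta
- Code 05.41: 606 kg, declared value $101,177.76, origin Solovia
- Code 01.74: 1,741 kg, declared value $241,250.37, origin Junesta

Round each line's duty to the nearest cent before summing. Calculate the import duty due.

Line 1 (37.87, Junesta, 696 kg, $71,242.56):
Base rate for 37.87 is 21.5%.
Origin Junesta qualifies under the Belador–Junesta agreement and 37.87 is covered: preferential rate Free applies instead.
Duty = $71,242.56 × 0% = $0.00.
Line 2 (05.41, Solovia, 606 kg, $101,177.76):
Base rate for 05.41 is 26.5%.
Additional duty on 05.41 from Solovia: +44.6%. Applied ad valorem rate: 26.5% + 44.6% = 71.1%.
Duty = $101,177.76 × 71.1% = $71,937.39.
Line 3 (01.74, Junesta, 1,741 kg, $241,250.37):
Base rate for 01.74 is $1.77/kg.
Origin Junesta qualifies under the Belador–Junesta agreement and 01.74 is covered: preferential rate Free applies instead.
Duty = $241,250.37 × 0% = $0.00.
Total = $0.00 + $71,937.39 + $0.00 = $71,937.39.

$71,937.39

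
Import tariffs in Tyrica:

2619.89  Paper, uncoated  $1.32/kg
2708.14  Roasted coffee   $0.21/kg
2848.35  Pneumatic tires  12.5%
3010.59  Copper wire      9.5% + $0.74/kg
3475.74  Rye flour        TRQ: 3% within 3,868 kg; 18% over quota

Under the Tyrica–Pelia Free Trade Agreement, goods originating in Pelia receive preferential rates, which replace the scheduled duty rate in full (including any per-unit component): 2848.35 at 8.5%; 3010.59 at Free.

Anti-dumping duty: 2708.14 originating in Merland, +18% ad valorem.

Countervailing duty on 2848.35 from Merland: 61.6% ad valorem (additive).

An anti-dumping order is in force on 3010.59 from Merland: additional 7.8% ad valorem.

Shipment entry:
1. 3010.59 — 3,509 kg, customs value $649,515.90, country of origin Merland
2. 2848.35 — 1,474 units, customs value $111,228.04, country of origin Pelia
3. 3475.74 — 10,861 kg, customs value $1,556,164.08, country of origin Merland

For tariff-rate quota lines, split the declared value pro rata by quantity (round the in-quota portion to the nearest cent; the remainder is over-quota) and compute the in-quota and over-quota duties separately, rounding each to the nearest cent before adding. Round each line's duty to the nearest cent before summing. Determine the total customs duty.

$321,395.77

Line 1 (3010.59, Merland, 3,509 kg, $649,515.90):
Base rate for 3010.59 is 9.5% + $0.74/kg.
3010.59 has an FTA preferential rate, but origin Merland is not Pelia; base rate stands.
Additional duty on 3010.59 from Merland: +7.8%. Applied ad valorem rate: 9.5% + 7.8% = 17.3%.
Duty = $649,515.90 × 17.3% + 3,509 × $0.74 = $114,962.91.
Line 2 (2848.35, Pelia, 1,474 units, $111,228.04):
Base rate for 2848.35 is 12.5%.
Origin Pelia qualifies under the Tyrica–Pelia agreement and 2848.35 is covered: preferential rate 8.5% applies instead.
The additional-duty order on 2848.35 targets Merland, not Pelia; it does not apply.
Duty = $111,228.04 × 8.5% = $9,454.38.
Line 3 (3475.74, Merland, 10,861 kg, $1,556,164.08):
Code 3475.74 is under a tariff-rate quota (threshold 3,868 kg). In-quota: 3,868 kg at 3%; over-quota: 6,993 kg at 18%.
Pro-rata value split: in-quota = $1,556,164.08 × 3,868/10,861 = $554,207.04; over-quota = $1,556,164.08 − $554,207.04 = $1,001,957.04.
In-quota duty = $554,207.04 × 3% = $16,626.21. Over-quota duty = $1,001,957.04 × 18% = $180,352.27.
Line duty = $16,626.21 + $180,352.27 = $196,978.48.
Total = $114,962.91 + $9,454.38 + $196,978.48 = $321,395.77.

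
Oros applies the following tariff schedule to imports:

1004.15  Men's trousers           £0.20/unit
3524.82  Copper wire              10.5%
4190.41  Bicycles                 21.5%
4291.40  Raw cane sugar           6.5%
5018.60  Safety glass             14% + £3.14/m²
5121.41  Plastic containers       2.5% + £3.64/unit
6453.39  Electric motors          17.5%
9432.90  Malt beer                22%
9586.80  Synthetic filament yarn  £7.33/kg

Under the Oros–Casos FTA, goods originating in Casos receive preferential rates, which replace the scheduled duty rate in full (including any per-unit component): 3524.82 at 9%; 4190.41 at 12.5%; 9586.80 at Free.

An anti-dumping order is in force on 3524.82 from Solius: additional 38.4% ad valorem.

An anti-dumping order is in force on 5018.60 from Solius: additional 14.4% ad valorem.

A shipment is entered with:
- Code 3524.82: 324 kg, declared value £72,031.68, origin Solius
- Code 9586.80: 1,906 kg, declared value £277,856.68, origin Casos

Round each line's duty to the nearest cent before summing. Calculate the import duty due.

£35,223.49

Line 1 (3524.82, Solius, 324 kg, £72,031.68):
Base rate for 3524.82 is 10.5%.
3524.82 has an FTA preferential rate, but origin Solius is not Casos; base rate stands.
Additional duty on 3524.82 from Solius: +38.4%. Applied ad valorem rate: 10.5% + 38.4% = 48.9%.
Duty = £72,031.68 × 48.9% = £35,223.49.
Line 2 (9586.80, Casos, 1,906 kg, £277,856.68):
Base rate for 9586.80 is £7.33/kg.
Origin Casos qualifies under the Oros–Casos agreement and 9586.80 is covered: preferential rate Free applies instead.
Duty = £277,856.68 × 0% = £0.00.
Total = £35,223.49 + £0.00 = £35,223.49.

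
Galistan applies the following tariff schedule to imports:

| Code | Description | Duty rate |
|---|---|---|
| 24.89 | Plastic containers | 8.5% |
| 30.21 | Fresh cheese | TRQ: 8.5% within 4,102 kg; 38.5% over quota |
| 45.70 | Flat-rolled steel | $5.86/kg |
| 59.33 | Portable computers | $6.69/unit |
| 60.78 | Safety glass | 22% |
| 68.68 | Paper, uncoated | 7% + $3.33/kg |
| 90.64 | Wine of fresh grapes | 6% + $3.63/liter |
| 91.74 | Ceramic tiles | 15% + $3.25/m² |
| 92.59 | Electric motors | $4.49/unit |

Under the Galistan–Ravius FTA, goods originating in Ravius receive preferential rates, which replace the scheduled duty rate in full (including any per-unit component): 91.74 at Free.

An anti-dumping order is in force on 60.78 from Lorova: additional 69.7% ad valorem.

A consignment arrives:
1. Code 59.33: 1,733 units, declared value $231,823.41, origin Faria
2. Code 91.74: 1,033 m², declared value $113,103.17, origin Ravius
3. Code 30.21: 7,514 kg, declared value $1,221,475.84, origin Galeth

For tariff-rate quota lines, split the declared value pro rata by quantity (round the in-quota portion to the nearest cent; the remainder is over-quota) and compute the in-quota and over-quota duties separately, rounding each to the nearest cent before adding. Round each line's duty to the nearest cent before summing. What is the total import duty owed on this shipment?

$281,815.64

Line 1 (59.33, Faria, 1,733 units, $231,823.41):
Base rate for 59.33 is $6.69/unit.
Duty = 1,733 × $6.69 = $11,593.77.
Line 2 (91.74, Ravius, 1,033 m², $113,103.17):
Base rate for 91.74 is 15% + $3.25/m².
Origin Ravius qualifies under the Galistan–Ravius agreement and 91.74 is covered: preferential rate Free applies instead.
Duty = $113,103.17 × 0% = $0.00.
Line 3 (30.21, Galeth, 7,514 kg, $1,221,475.84):
Code 30.21 is under a tariff-rate quota (threshold 4,102 kg). In-quota: 4,102 kg at 8.5%; over-quota: 3,412 kg at 38.5%.
Pro-rata value split: in-quota = $1,221,475.84 × 4,102/7,514 = $666,821.12; over-quota = $1,221,475.84 − $666,821.12 = $554,654.72.
In-quota duty = $666,821.12 × 8.5% = $56,679.80. Over-quota duty = $554,654.72 × 38.5% = $213,542.07.
Line duty = $56,679.80 + $213,542.07 = $270,221.87.
Total = $11,593.77 + $0.00 + $270,221.87 = $281,815.64.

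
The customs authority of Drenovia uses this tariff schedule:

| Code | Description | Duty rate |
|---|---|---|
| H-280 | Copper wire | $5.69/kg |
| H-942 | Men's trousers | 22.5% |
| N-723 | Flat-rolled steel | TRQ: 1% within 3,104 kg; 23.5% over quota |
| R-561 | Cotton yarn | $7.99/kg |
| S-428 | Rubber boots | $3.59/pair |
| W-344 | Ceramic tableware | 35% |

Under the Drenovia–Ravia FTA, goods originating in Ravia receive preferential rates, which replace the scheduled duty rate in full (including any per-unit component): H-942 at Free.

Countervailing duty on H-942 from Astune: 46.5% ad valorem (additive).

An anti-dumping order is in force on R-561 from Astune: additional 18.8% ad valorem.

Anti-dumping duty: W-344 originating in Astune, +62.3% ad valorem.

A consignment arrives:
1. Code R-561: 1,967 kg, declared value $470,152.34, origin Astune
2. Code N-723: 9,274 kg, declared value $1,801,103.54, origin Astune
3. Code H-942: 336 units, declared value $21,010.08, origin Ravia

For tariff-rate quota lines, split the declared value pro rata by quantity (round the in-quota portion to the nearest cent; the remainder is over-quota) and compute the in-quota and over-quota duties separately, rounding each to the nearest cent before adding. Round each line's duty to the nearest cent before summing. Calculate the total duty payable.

$391,728.04

Line 1 (R-561, Astune, 1,967 kg, $470,152.34):
Base rate for R-561 is $7.99/kg.
Additional duty on R-561 from Astune: +18.8% ad valorem. Applied ad valorem rate = 18.8%.
Duty = $470,152.34 × 18.8% + 1,967 × $7.99 = $104,104.97.
Line 2 (N-723, Astune, 9,274 kg, $1,801,103.54):
Code N-723 is under a tariff-rate quota (threshold 3,104 kg). In-quota: 3,104 kg at 1%; over-quota: 6,170 kg at 23.5%.
Pro-rata value split: in-quota = $1,801,103.54 × 3,104/9,274 = $602,827.84; over-quota = $1,801,103.54 − $602,827.84 = $1,198,275.70.
In-quota duty = $602,827.84 × 1% = $6,028.28. Over-quota duty = $1,198,275.70 × 23.5% = $281,594.79.
Line duty = $6,028.28 + $281,594.79 = $287,623.07.
Line 3 (H-942, Ravia, 336 units, $21,010.08):
Base rate for H-942 is 22.5%.
Origin Ravia qualifies under the Drenovia–Ravia agreement and H-942 is covered: preferential rate Free applies instead.
The additional-duty order on H-942 targets Astune, not Ravia; it does not apply.
Duty = $21,010.08 × 0% = $0.00.
Total = $104,104.97 + $287,623.07 + $0.00 = $391,728.04.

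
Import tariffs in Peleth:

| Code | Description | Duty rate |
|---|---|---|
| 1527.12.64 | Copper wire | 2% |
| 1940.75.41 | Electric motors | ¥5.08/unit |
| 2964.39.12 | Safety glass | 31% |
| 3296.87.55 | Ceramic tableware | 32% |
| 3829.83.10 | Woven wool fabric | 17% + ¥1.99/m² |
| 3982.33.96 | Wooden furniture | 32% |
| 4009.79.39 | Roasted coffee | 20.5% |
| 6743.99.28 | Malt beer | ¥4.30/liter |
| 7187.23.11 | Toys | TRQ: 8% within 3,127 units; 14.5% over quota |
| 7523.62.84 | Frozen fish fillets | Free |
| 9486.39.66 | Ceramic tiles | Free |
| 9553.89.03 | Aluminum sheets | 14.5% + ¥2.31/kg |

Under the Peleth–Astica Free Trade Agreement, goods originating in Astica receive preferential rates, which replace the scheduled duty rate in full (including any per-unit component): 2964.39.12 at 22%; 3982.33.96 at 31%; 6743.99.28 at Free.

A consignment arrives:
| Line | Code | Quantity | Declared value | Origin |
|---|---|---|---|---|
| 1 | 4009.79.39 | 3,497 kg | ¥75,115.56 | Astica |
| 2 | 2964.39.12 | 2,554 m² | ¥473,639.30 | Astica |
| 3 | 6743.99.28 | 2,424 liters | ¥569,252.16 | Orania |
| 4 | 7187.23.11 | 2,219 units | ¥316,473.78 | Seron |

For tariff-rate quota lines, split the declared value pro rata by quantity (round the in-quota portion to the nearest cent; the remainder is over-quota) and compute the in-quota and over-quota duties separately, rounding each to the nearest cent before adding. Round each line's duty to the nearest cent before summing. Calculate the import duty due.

¥155,340.44

Line 1 (4009.79.39, Astica, 3,497 kg, ¥75,115.56):
Base rate for 4009.79.39 is 20.5%.
Origin Astica is the FTA partner but 4009.79.39 is not on the preference list; base rate stands.
Duty = ¥75,115.56 × 20.5% = ¥15,398.69.
Line 2 (2964.39.12, Astica, 2,554 m², ¥473,639.30):
Base rate for 2964.39.12 is 31%.
Origin Astica qualifies under the Peleth–Astica agreement and 2964.39.12 is covered: preferential rate 22% applies instead.
Duty = ¥473,639.30 × 22% = ¥104,200.65.
Line 3 (6743.99.28, Orania, 2,424 liters, ¥569,252.16):
Base rate for 6743.99.28 is ¥4.30/liter.
6743.99.28 has an FTA preferential rate, but origin Orania is not Astica; base rate stands.
Duty = 2,424 × ¥4.30 = ¥10,423.20.
Line 4 (7187.23.11, Seron, 2,219 units, ¥316,473.78):
Code 7187.23.11 is under a tariff-rate quota (threshold 3,127 units). Quantity 2,219 units is within the quota, so the in-quota rate 8% applies to the full value.
Duty = ¥316,473.78 × 8% = ¥25,317.90.
Total = ¥15,398.69 + ¥104,200.65 + ¥10,423.20 + ¥25,317.90 = ¥155,340.44.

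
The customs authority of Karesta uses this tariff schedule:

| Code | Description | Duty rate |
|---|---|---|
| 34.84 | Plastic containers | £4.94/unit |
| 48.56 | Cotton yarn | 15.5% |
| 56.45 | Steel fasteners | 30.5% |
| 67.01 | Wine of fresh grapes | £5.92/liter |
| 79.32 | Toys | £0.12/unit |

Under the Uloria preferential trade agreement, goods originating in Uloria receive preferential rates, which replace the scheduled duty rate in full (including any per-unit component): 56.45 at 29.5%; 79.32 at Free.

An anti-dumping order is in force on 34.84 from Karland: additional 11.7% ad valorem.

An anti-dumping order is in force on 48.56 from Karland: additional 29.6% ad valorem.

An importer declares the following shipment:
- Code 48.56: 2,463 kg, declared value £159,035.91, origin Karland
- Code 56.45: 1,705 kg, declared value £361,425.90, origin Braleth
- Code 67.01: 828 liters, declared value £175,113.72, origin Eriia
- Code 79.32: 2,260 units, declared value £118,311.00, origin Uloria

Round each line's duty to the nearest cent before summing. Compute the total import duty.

£186,861.86

Line 1 (48.56, Karland, 2,463 kg, £159,035.91):
Base rate for 48.56 is 15.5%.
Additional duty on 48.56 from Karland: +29.6%. Applied ad valorem rate: 15.5% + 29.6% = 45.1%.
Duty = £159,035.91 × 45.1% = £71,725.20.
Line 2 (56.45, Braleth, 1,705 kg, £361,425.90):
Base rate for 56.45 is 30.5%.
56.45 has an FTA preferential rate, but origin Braleth is not Uloria; base rate stands.
Duty = £361,425.90 × 30.5% = £110,234.90.
Line 3 (67.01, Eriia, 828 liters, £175,113.72):
Base rate for 67.01 is £5.92/liter.
Duty = 828 × £5.92 = £4,901.76.
Line 4 (79.32, Uloria, 2,260 units, £118,311.00):
Base rate for 79.32 is £0.12/unit.
Origin Uloria qualifies under the Karesta–Uloria agreement and 79.32 is covered: preferential rate Free applies instead.
Duty = £118,311.00 × 0% = £0.00.
Total = £71,725.20 + £110,234.90 + £4,901.76 + £0.00 = £186,861.86.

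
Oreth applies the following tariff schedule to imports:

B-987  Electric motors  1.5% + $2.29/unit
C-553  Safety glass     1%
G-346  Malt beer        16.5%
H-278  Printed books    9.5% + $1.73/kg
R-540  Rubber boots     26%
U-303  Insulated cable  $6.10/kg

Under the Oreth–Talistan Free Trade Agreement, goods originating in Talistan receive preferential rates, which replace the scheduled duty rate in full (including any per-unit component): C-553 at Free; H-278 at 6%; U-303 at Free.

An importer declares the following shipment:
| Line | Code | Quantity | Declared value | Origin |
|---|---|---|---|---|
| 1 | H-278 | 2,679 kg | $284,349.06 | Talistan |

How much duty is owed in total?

Line 1 (H-278, Talistan, 2,679 kg, $284,349.06):
Base rate for H-278 is 9.5% + $1.73/kg.
Origin Talistan qualifies under the Oreth–Talistan agreement and H-278 is covered: preferential rate 6% applies instead.
Duty = $284,349.06 × 6% = $17,060.94.

$17,060.94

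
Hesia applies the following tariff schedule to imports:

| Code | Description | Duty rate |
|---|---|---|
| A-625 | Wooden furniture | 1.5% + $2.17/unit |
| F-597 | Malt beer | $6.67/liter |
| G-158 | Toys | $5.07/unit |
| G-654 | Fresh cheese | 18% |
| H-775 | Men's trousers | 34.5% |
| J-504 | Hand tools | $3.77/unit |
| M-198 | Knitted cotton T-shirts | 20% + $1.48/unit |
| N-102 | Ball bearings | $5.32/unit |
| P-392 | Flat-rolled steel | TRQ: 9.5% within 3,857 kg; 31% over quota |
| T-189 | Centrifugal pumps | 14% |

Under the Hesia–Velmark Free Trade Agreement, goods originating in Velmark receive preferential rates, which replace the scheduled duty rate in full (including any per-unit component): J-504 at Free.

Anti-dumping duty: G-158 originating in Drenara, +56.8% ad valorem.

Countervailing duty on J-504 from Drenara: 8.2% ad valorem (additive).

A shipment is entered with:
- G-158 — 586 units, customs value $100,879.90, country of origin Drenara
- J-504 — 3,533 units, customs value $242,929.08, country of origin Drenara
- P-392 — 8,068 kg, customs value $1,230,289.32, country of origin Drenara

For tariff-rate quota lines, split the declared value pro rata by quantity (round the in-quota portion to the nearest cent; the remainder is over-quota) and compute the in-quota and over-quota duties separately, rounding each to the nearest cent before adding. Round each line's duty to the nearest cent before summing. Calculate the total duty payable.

$348,446.98

Line 1 (G-158, Drenara, 586 units, $100,879.90):
Base rate for G-158 is $5.07/unit.
Additional duty on G-158 from Drenara: +56.8% ad valorem. Applied ad valorem rate = 56.8%.
Duty = $100,879.90 × 56.8% + 586 × $5.07 = $60,270.80.
Line 2 (J-504, Drenara, 3,533 units, $242,929.08):
Base rate for J-504 is $3.77/unit.
J-504 has an FTA preferential rate, but origin Drenara is not Velmark; base rate stands.
Additional duty on J-504 from Drenara: +8.2% ad valorem. Applied ad valorem rate = 8.2%.
Duty = $242,929.08 × 8.2% + 3,533 × $3.77 = $33,239.59.
Line 3 (P-392, Drenara, 8,068 kg, $1,230,289.32):
Code P-392 is under a tariff-rate quota (threshold 3,857 kg). In-quota: 3,857 kg at 9.5%; over-quota: 4,211 kg at 31%.
Pro-rata value split: in-quota = $1,230,289.32 × 3,857/8,068 = $588,153.93; over-quota = $1,230,289.32 − $588,153.93 = $642,135.39.
In-quota duty = $588,153.93 × 9.5% = $55,874.62. Over-quota duty = $642,135.39 × 31% = $199,061.97.
Line duty = $55,874.62 + $199,061.97 = $254,936.59.
Total = $60,270.80 + $33,239.59 + $254,936.59 = $348,446.98.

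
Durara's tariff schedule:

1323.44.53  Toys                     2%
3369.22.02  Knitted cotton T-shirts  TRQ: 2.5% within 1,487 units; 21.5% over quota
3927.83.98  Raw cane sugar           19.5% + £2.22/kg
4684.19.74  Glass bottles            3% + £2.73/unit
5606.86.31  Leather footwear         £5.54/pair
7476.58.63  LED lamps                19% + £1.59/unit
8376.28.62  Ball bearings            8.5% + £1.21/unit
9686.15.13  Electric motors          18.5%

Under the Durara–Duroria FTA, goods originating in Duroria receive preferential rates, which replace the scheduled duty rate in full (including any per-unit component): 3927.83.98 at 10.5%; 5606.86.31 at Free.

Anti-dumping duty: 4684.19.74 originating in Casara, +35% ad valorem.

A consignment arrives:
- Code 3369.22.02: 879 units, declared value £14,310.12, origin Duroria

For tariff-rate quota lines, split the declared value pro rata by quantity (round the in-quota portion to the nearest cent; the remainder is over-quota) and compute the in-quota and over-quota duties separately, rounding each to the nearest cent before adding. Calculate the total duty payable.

Line 1 (3369.22.02, Duroria, 879 units, £14,310.12):
Code 3369.22.02 is under a tariff-rate quota (threshold 1,487 units). Quantity 879 units is within the quota, so the in-quota rate 2.5% applies to the full value.
Duty = £14,310.12 × 2.5% = £357.75.

£357.75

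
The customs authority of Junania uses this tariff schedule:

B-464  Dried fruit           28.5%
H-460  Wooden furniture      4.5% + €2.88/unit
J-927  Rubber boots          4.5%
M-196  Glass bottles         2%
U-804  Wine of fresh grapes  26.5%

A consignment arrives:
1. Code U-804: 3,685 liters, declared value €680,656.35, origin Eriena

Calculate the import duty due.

Line 1 (U-804, Eriena, 3,685 liters, €680,656.35):
Base rate for U-804 is 26.5%.
Duty = €680,656.35 × 26.5% = €180,373.93.

€180,373.93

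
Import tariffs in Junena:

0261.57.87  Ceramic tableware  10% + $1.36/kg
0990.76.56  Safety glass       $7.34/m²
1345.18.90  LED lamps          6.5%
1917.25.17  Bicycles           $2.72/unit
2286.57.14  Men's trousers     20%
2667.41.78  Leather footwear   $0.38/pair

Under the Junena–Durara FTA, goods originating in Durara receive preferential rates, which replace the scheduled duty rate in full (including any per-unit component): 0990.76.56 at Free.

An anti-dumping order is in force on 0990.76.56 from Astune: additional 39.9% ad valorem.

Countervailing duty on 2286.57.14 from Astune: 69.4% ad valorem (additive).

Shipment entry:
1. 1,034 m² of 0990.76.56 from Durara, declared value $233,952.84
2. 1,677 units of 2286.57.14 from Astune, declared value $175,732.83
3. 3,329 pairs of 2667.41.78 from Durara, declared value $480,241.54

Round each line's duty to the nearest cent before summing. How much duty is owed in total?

$158,370.17

Line 1 (0990.76.56, Durara, 1,034 m², $233,952.84):
Base rate for 0990.76.56 is $7.34/m².
Origin Durara qualifies under the Junena–Durara agreement and 0990.76.56 is covered: preferential rate Free applies instead.
The additional-duty order on 0990.76.56 targets Astune, not Durara; it does not apply.
Duty = $233,952.84 × 0% = $0.00.
Line 2 (2286.57.14, Astune, 1,677 units, $175,732.83):
Base rate for 2286.57.14 is 20%.
Additional duty on 2286.57.14 from Astune: +69.4%. Applied ad valorem rate: 20% + 69.4% = 89.4%.
Duty = $175,732.83 × 89.4% = $157,105.15.
Line 3 (2667.41.78, Durara, 3,329 pairs, $480,241.54):
Base rate for 2667.41.78 is $0.38/pair.
Origin Durara is the FTA partner but 2667.41.78 is not on the preference list; base rate stands.
Duty = 3,329 × $0.38 = $1,265.02.
Total = $0.00 + $157,105.15 + $1,265.02 = $158,370.17.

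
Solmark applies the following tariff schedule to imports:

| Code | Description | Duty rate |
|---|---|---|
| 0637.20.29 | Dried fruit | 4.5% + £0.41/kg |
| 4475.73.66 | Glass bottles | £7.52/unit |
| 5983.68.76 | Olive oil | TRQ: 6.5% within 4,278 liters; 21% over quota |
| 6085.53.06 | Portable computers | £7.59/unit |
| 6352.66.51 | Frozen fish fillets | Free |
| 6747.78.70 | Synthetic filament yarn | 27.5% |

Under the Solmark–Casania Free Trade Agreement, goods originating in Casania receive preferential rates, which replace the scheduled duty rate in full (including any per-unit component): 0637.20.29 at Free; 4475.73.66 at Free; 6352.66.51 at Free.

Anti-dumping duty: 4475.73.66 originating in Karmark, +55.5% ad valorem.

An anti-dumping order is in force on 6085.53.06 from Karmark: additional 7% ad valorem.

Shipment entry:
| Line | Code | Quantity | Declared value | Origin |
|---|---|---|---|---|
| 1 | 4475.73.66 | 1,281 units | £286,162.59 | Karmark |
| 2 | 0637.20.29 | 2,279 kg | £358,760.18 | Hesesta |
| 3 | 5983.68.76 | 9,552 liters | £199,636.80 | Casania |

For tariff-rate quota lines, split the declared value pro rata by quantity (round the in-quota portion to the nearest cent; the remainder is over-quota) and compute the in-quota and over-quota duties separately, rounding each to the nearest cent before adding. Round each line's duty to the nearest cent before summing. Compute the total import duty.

£214,491.21

Line 1 (4475.73.66, Karmark, 1,281 units, £286,162.59):
Base rate for 4475.73.66 is £7.52/unit.
4475.73.66 has an FTA preferential rate, but origin Karmark is not Casania; base rate stands.
Additional duty on 4475.73.66 from Karmark: +55.5% ad valorem. Applied ad valorem rate = 55.5%.
Duty = £286,162.59 × 55.5% + 1,281 × £7.52 = £168,453.36.
Line 2 (0637.20.29, Hesesta, 2,279 kg, £358,760.18):
Base rate for 0637.20.29 is 4.5% + £0.41/kg.
0637.20.29 has an FTA preferential rate, but origin Hesesta is not Casania; base rate stands.
Duty = £358,760.18 × 4.5% + 2,279 × £0.41 = £17,078.60.
Line 3 (5983.68.76, Casania, 9,552 liters, £199,636.80):
Code 5983.68.76 is under a tariff-rate quota (threshold 4,278 liters). In-quota: 4,278 liters at 6.5%; over-quota: 5,274 liters at 21%.
Pro-rata value split: in-quota = £199,636.80 × 4,278/9,552 = £89,410.20; over-quota = £199,636.80 − £89,410.20 = £110,226.60.
In-quota duty = £89,410.20 × 6.5% = £5,811.66. Over-quota duty = £110,226.60 × 21% = £23,147.59.
Line duty = £5,811.66 + £23,147.59 = £28,959.25.
Total = £168,453.36 + £17,078.60 + £28,959.25 = £214,491.21.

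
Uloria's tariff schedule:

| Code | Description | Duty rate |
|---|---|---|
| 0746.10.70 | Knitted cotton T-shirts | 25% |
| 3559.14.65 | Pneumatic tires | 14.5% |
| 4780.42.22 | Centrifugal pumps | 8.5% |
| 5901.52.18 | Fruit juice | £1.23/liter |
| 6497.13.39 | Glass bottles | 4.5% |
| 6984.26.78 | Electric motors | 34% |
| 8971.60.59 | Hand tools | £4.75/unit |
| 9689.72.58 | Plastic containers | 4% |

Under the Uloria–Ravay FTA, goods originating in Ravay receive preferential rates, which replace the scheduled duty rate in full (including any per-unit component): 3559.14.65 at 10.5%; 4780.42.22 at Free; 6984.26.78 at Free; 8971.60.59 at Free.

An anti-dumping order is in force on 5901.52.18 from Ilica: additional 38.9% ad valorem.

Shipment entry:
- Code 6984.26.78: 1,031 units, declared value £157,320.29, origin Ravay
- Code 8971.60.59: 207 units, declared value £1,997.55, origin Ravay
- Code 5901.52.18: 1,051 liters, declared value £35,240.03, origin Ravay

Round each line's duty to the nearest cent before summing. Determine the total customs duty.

£1,292.73

Line 1 (6984.26.78, Ravay, 1,031 units, £157,320.29):
Base rate for 6984.26.78 is 34%.
Origin Ravay qualifies under the Uloria–Ravay agreement and 6984.26.78 is covered: preferential rate Free applies instead.
Duty = £157,320.29 × 0% = £0.00.
Line 2 (8971.60.59, Ravay, 207 units, £1,997.55):
Base rate for 8971.60.59 is £4.75/unit.
Origin Ravay qualifies under the Uloria–Ravay agreement and 8971.60.59 is covered: preferential rate Free applies instead.
Duty = £1,997.55 × 0% = £0.00.
Line 3 (5901.52.18, Ravay, 1,051 liters, £35,240.03):
Base rate for 5901.52.18 is £1.23/liter.
Origin Ravay is the FTA partner but 5901.52.18 is not on the preference list; base rate stands.
The additional-duty order on 5901.52.18 targets Ilica, not Ravay; it does not apply.
Duty = 1,051 × £1.23 = £1,292.73.
Total = £0.00 + £0.00 + £1,292.73 = £1,292.73.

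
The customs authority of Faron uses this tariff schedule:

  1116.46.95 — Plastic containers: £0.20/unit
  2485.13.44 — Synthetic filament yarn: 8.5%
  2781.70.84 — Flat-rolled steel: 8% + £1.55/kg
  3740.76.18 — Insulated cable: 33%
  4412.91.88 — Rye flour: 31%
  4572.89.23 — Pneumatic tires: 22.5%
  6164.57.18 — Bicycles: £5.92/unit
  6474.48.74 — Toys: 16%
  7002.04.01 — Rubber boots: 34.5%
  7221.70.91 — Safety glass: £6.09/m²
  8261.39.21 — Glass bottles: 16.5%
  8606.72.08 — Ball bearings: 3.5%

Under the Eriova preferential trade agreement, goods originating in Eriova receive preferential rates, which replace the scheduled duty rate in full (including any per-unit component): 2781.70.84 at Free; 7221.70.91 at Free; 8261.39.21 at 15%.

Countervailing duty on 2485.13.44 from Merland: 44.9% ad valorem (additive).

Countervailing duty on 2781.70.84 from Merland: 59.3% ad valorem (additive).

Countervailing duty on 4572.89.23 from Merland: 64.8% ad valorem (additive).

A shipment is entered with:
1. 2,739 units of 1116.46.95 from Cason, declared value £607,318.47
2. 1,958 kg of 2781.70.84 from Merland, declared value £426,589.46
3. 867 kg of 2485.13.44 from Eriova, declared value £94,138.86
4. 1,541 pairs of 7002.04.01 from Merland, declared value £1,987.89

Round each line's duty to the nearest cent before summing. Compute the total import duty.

£299,365.03

Line 1 (1116.46.95, Cason, 2,739 units, £607,318.47):
Base rate for 1116.46.95 is £0.20/unit.
Duty = 2,739 × £0.20 = £547.80.
Line 2 (2781.70.84, Merland, 1,958 kg, £426,589.46):
Base rate for 2781.70.84 is 8% + £1.55/kg.
2781.70.84 has an FTA preferential rate, but origin Merland is not Eriova; base rate stands.
Additional duty on 2781.70.84 from Merland: +59.3%. Applied ad valorem rate: 8% + 59.3% = 67.3%.
Duty = £426,589.46 × 67.3% + 1,958 × £1.55 = £290,129.61.
Line 3 (2485.13.44, Eriova, 867 kg, £94,138.86):
Base rate for 2485.13.44 is 8.5%.
Origin Eriova is the FTA partner but 2485.13.44 is not on the preference list; base rate stands.
The additional-duty order on 2485.13.44 targets Merland, not Eriova; it does not apply.
Duty = £94,138.86 × 8.5% = £8,001.80.
Line 4 (7002.04.01, Merland, 1,541 pairs, £1,987.89):
Base rate for 7002.04.01 is 34.5%.
Duty = £1,987.89 × 34.5% = £685.82.
Total = £547.80 + £290,129.61 + £8,001.80 + £685.82 = £299,365.03.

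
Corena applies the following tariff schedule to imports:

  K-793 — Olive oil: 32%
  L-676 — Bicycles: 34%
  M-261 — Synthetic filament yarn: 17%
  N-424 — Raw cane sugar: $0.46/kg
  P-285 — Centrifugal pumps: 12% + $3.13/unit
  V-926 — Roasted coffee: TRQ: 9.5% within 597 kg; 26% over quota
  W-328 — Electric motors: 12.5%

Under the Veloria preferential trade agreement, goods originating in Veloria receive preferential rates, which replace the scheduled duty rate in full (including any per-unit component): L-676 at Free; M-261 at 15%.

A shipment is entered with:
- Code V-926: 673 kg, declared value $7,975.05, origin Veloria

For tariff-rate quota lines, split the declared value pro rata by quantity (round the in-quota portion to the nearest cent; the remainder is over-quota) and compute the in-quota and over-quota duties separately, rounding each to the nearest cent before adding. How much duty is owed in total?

$906.23

Line 1 (V-926, Veloria, 673 kg, $7,975.05):
Code V-926 is under a tariff-rate quota (threshold 597 kg). In-quota: 597 kg at 9.5%; over-quota: 76 kg at 26%.
Pro-rata value split: in-quota = $7,975.05 × 597/673 = $7,074.45; over-quota = $7,975.05 − $7,074.45 = $900.60.
In-quota duty = $7,074.45 × 9.5% = $672.07. Over-quota duty = $900.60 × 26% = $234.16.
Line duty = $672.07 + $234.16 = $906.23.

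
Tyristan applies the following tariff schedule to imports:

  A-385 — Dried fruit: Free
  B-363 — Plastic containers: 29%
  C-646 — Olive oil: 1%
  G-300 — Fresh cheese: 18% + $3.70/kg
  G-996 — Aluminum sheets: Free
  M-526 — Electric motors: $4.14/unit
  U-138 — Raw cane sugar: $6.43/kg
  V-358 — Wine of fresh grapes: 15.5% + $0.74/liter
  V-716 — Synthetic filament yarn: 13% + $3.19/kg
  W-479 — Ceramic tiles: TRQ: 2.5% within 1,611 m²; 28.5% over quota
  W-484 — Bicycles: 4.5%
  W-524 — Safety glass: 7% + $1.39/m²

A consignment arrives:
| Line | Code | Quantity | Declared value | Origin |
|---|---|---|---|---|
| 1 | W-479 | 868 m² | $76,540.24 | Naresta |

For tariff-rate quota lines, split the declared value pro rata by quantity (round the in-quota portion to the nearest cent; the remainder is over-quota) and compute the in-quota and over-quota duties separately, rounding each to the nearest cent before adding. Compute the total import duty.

Line 1 (W-479, Naresta, 868 m², $76,540.24):
Code W-479 is under a tariff-rate quota (threshold 1,611 m²). Quantity 868 m² is within the quota, so the in-quota rate 2.5% applies to the full value.
Duty = $76,540.24 × 2.5% = $1,913.51.

$1,913.51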